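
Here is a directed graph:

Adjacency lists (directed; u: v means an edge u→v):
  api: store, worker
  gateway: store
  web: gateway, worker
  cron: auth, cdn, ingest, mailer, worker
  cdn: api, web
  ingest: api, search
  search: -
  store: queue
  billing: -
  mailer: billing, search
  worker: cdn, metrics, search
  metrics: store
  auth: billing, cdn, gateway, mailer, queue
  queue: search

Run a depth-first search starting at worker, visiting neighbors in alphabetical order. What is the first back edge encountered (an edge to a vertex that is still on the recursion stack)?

api→worker

DFS from worker (visiting neighbors in alphabetical order); mark gray on enter, black on exit:
worker gray
  cdn gray
    api gray
      store gray
        queue gray
          search gray
          search black
        queue black
      store black
      api→worker: worker is gray → back edge
First back edge: api → worker.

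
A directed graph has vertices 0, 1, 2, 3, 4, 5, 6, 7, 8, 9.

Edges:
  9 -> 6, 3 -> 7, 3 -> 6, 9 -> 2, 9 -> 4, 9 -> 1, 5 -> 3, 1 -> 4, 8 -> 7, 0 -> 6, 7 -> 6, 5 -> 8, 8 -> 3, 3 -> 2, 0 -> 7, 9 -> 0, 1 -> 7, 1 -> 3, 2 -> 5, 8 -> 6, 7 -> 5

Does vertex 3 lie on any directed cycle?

Yes

3 is on a cycle iff 3 can reach itself via ≥1 edge.
3 → 7 → 5 → 3 — yes.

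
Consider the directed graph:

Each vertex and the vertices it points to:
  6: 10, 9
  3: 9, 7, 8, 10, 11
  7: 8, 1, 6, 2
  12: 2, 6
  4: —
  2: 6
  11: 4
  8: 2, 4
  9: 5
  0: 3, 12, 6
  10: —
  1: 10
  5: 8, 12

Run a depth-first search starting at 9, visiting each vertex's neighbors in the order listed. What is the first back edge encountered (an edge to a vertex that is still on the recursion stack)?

6->9

DFS from 9 (visiting each vertex's neighbors in the order listed); mark gray on enter, black on exit:
9 gray
  5 gray
    8 gray
      2 gray
        6 gray
          10 gray
          10 black
          6→9: 9 is gray → back edge
First back edge: 6 → 9.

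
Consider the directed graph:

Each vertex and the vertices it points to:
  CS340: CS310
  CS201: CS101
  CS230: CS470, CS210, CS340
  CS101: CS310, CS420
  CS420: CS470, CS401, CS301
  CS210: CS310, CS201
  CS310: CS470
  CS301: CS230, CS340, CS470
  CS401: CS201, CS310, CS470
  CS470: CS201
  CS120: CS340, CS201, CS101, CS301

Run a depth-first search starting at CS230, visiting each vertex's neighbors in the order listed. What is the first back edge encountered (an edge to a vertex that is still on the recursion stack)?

DFS from CS230 (visiting each vertex's neighbors in the order listed); mark gray on enter, black on exit:
CS230 gray
  CS470 gray
    CS201 gray
      CS101 gray
        CS310 gray
          CS310→CS470: CS470 is gray → back edge
First back edge: CS310 → CS470.

CS310→CS470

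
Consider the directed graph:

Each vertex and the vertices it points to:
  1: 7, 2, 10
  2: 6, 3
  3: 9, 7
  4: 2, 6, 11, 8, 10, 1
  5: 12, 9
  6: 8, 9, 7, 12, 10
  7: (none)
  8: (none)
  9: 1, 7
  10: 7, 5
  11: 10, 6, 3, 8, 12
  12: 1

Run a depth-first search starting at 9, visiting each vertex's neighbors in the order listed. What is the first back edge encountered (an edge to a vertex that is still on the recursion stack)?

6→9

DFS from 9 (visiting each vertex's neighbors in the order listed); mark gray on enter, black on exit:
9 gray
  1 gray
    7 gray
    7 black
    2 gray
      6 gray
        8 gray
        8 black
        6→9: 9 is gray → back edge
First back edge: 6 → 9.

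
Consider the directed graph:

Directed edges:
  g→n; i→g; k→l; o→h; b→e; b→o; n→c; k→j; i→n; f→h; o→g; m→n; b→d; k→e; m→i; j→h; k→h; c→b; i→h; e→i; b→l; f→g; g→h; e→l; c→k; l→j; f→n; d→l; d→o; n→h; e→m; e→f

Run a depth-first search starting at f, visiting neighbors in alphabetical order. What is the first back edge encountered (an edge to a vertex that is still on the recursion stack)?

o→g

DFS from f (visiting neighbors in alphabetical order); mark gray on enter, black on exit:
f gray
  g gray
    h gray
    h black
    n gray
      c gray
        b gray
          d gray
            l gray
              j gray
                j→h: h black — skip
              j black
            l black
            o gray
              o→g: g is gray → back edge
First back edge: o → g.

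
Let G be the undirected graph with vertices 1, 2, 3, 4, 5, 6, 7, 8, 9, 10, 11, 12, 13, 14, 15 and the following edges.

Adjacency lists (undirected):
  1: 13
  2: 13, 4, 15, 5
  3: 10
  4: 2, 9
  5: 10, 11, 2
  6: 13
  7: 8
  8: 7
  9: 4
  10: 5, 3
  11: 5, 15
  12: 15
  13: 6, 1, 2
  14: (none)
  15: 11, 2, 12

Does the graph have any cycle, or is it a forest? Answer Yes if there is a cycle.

Yes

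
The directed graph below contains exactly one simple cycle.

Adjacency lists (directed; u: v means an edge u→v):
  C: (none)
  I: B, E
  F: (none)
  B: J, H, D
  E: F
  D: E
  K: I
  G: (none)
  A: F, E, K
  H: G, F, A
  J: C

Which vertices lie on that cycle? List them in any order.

DFS with gray/black marking from I:
I gray
  B gray
    J gray
      C gray
      C black
    J black
    H gray
      G gray
      G black
      F gray
      F black
      A gray
        A→F: F black — skip
        E gray
          E→F: F black — skip
        E black
        K gray
          K→I: I is gray → back edge
Back edge closes the cycle I → B → H → A → K → I; its vertices are {A, B, H, I, K}.

A, B, H, I, K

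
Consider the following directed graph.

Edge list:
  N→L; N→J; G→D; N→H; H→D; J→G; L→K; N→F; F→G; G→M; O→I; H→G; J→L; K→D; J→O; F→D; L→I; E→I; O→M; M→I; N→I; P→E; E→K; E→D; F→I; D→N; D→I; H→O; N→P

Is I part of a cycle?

I lies on a cycle iff there is a path from I back to itself.
Exploring from I, it never reaches itself; equivalently, its strongly connected component is a singleton.

No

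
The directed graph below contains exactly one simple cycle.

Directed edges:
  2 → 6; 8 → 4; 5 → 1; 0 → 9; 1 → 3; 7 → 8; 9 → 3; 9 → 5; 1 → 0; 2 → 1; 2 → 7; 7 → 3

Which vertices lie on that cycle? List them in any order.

0, 1, 5, 9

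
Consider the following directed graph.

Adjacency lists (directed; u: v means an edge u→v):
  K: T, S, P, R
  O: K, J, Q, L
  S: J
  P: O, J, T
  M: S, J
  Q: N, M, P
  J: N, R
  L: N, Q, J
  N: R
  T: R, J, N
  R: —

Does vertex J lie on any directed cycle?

No

J lies on a cycle iff there is a path from J back to itself.
Exploring from J, it never reaches itself; equivalently, its strongly connected component is a singleton.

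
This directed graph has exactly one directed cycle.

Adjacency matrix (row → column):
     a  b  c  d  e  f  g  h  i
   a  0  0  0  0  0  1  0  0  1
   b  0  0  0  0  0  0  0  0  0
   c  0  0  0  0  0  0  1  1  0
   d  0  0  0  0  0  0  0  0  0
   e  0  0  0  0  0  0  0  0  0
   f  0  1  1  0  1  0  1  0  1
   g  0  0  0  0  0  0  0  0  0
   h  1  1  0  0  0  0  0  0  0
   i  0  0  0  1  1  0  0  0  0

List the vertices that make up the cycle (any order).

a, c, f, h

DFS with gray/black marking from a:
a gray
  f gray
    g gray
    g black
    c gray
      h gray
        h→a: a is gray → back edge
Back edge closes the cycle a → f → c → h → a; its vertices are {a, c, f, h}.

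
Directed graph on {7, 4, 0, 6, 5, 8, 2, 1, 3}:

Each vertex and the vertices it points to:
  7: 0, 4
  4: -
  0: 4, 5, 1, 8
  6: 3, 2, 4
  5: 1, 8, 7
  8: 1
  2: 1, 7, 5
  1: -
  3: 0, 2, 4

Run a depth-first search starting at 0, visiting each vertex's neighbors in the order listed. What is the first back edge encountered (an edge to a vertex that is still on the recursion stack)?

DFS from 0 (visiting each vertex's neighbors in the order listed); mark gray on enter, black on exit:
0 gray
  4 gray
  4 black
  5 gray
    1 gray
    1 black
    8 gray
      8→1: 1 black — skip
    8 black
    7 gray
      7→0: 0 is gray → back edge
First back edge: 7 → 0.

7->0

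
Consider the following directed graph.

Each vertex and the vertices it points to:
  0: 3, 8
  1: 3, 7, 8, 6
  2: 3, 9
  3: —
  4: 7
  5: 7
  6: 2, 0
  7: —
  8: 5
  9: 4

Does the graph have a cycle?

DFS with white/gray/black marking, starting from 6:
6 gray
  2 gray
    3 gray
    3 black
    9 gray
      4 gray
        7 gray
        7 black
      4 black
    9 black
  2 black
  0 gray
    0→3: 3 black — skip
    8 gray
      5 gray
        5→7: 7 black — skip
      5 black
    8 black
  0 black
6 black
1 gray
  1→3: 3 black — skip
  1→7: 7 black — skip
  1→8: 8 black — skip
  1→6: 6 black — skip
1 black
Every edge goes to a white or black vertex — no back edge, so the graph is acyclic.

No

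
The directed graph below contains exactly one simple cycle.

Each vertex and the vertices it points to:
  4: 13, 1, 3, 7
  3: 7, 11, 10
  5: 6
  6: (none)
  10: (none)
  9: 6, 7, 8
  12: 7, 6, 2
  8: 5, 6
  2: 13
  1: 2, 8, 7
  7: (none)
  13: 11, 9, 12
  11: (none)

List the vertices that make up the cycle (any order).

2, 12, 13

DFS with gray/black marking from 13:
13 gray
  11 gray
  11 black
  9 gray
    6 gray
    6 black
    7 gray
    7 black
    8 gray
      5 gray
        5→6: 6 black — skip
      5 black
      8→6: 6 black — skip
    8 black
  9 black
  12 gray
    12→7: 7 black — skip
    12→6: 6 black — skip
    2 gray
      2→13: 13 is gray → back edge
Back edge closes the cycle 13 → 12 → 2 → 13; its vertices are {2, 12, 13}.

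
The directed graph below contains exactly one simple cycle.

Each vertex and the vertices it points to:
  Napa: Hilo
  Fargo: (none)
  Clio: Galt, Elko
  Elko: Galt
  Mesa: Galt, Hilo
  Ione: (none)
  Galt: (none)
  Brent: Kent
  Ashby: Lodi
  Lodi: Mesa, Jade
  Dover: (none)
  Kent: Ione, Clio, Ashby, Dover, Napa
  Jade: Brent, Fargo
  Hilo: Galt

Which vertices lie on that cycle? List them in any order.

DFS with gray/black marking from Kent:
Kent gray
  Ione gray
  Ione black
  Clio gray
    Galt gray
    Galt black
    Elko gray
      Elko→Galt: Galt black — skip
    Elko black
  Clio black
  Ashby gray
    Lodi gray
      Mesa gray
        Mesa→Galt: Galt black — skip
        Hilo gray
          Hilo→Galt: Galt black — skip
        Hilo black
      Mesa black
      Jade gray
        Brent gray
          Brent→Kent: Kent is gray → back edge
Back edge closes the cycle Kent → Ashby → Lodi → Jade → Brent → Kent; its vertices are {Jade, Kent, Lodi, Ashby, Brent}.

Jade, Kent, Lodi, Ashby, Brent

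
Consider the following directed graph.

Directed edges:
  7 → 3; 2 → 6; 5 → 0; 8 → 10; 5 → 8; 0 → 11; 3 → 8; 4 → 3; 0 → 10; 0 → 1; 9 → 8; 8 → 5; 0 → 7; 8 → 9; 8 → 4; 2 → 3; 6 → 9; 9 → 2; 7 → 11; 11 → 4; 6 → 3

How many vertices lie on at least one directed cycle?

10

A vertex is on a directed cycle iff it belongs to a strongly connected component of size ≥ 2 (or has a self-loop).
The vertices on cycles are {0, 2, 3, 4, 5, 6, 7, 8, 9, 11} — 10 in total.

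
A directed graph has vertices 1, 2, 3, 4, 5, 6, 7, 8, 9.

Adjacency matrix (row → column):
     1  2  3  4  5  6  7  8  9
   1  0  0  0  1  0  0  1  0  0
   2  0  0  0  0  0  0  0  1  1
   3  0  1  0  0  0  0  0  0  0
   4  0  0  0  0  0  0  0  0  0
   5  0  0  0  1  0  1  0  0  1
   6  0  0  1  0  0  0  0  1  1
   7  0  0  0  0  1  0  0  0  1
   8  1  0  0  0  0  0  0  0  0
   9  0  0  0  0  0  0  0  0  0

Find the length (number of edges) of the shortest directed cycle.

For each vertex v, BFS finds the shortest path from v back to v.
The shortest such closed walk is 6 → 8 → 1 → 7 → 5 → 6, length 5.

5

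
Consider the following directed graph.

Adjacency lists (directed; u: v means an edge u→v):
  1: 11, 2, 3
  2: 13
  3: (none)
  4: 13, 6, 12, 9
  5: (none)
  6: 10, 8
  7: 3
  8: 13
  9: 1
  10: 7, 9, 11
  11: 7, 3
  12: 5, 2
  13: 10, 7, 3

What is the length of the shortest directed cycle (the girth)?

For each vertex v, BFS finds the shortest path from v back to v.
The shortest such closed walk is 10 → 9 → 1 → 2 → 13 → 10, length 5.

5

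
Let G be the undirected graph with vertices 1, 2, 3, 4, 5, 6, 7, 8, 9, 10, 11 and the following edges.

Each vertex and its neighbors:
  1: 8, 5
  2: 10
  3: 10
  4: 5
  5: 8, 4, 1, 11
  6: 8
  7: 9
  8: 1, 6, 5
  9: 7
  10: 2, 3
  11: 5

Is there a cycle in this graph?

DFS, tracking each vertex's parent; an edge to a visited non-parent vertex closes a cycle.
Start from 4:
visit 4 (parent –)
  visit 5 (parent 4)
    visit 8 (parent 5)
      visit 1 (parent 8)
        1–8: parent, skip
        1–5: 5 visited and ≠ parent → cycle
Cycle: 5 – 8 – 1 – 5.

Yes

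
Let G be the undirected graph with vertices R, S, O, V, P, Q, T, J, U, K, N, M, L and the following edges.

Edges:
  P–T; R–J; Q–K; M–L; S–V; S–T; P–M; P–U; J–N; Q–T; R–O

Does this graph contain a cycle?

No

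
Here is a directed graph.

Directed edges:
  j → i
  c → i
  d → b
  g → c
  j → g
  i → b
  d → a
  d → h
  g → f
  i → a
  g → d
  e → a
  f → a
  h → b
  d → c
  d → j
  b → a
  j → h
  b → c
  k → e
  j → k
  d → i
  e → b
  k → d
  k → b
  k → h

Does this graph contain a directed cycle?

DFS with white/gray/black marking, starting from d:
d gray
  j gray
    h gray
      b gray
        c gray
          i gray
            i→b: b is gray → back edge
Back edge found, so a cycle exists: b → c → i → b.

Yes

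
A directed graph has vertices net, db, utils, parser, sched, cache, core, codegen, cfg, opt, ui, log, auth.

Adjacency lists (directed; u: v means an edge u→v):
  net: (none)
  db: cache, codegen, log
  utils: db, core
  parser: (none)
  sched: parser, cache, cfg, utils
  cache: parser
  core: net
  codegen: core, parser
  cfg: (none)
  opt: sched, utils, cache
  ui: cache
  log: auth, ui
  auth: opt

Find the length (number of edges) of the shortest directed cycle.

5

For each vertex v, BFS finds the shortest path from v back to v.
The shortest such closed walk is auth → opt → utils → db → log → auth, length 5.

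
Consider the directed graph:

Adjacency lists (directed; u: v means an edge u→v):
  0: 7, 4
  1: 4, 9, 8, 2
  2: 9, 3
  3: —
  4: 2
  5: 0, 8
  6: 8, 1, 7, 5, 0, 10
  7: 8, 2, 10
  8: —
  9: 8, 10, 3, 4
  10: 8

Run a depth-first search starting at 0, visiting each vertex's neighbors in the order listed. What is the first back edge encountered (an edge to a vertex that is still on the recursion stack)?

4→2

DFS from 0 (visiting each vertex's neighbors in the order listed); mark gray on enter, black on exit:
0 gray
  7 gray
    8 gray
    8 black
    2 gray
      9 gray
        9→8: 8 black — skip
        10 gray
          10→8: 8 black — skip
        10 black
        3 gray
        3 black
        4 gray
          4→2: 2 is gray → back edge
First back edge: 4 → 2.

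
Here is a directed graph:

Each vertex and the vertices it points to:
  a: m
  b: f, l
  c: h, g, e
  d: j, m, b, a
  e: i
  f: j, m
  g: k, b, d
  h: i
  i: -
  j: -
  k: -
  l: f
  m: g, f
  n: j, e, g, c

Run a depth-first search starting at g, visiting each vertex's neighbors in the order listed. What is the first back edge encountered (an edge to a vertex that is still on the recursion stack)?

m->g

DFS from g (visiting each vertex's neighbors in the order listed); mark gray on enter, black on exit:
g gray
  k gray
  k black
  b gray
    f gray
      j gray
      j black
      m gray
        m→g: g is gray → back edge
First back edge: m → g.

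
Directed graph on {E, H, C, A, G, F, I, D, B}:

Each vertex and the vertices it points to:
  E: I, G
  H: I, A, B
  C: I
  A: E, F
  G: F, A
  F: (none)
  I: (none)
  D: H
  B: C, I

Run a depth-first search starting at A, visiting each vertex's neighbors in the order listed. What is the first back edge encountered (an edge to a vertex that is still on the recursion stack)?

G→A

DFS from A (visiting each vertex's neighbors in the order listed); mark gray on enter, black on exit:
A gray
  E gray
    I gray
    I black
    G gray
      F gray
      F black
      G→A: A is gray → back edge
First back edge: G → A.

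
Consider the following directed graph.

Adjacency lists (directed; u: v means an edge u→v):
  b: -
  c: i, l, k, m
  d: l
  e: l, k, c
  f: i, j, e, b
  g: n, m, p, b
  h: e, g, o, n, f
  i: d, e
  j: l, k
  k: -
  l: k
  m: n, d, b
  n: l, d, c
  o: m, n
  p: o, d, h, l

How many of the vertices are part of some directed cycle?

8

A vertex is on a directed cycle iff it belongs to a strongly connected component of size ≥ 2 (or has a self-loop).
The vertices on cycles are {c, e, g, h, i, m, n, p} — 8 in total.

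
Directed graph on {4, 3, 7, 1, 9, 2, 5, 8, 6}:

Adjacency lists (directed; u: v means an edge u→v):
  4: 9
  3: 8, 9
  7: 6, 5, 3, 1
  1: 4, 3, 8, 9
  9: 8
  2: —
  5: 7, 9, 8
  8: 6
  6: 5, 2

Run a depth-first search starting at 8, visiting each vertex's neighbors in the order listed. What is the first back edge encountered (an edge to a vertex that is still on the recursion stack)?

7→6

DFS from 8 (visiting each vertex's neighbors in the order listed); mark gray on enter, black on exit:
8 gray
  6 gray
    5 gray
      7 gray
        7→6: 6 is gray → back edge
First back edge: 7 → 6.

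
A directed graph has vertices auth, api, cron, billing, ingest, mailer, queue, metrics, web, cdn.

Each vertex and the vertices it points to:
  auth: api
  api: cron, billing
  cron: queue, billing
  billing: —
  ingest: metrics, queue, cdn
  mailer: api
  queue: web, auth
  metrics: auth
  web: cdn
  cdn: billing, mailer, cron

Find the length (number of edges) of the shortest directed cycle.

4

For each vertex v, BFS finds the shortest path from v back to v.
The shortest such closed walk is cdn → cron → queue → web → cdn, length 4.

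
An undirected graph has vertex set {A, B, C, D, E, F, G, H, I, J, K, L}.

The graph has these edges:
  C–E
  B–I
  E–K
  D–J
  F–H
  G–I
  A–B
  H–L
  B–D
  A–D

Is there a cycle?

DFS, tracking each vertex's parent; an edge to a visited non-parent vertex closes a cycle.
Start from D:
visit D (parent –)
  visit J (parent D)
    J–D: parent, skip
  visit A (parent D)
    visit B (parent A)
      B–A: parent, skip
      visit I (parent B)
        visit G (parent I)
          G–I: parent, skip
        I–B: parent, skip
      B–D: D visited and ≠ parent → cycle
Cycle: D – A – B – D.

Yes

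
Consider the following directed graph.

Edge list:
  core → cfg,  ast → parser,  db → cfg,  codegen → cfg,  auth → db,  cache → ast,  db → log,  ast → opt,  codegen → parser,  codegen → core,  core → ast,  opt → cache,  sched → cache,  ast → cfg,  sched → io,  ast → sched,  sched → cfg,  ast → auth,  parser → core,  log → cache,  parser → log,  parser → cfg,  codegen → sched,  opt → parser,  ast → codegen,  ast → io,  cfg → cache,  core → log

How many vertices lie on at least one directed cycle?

A vertex is on a directed cycle iff it belongs to a strongly connected component of size ≥ 2 (or has a self-loop).
The vertices on cycles are {db, ast, cfg, log, opt, auth, core, cache, sched, parser, codegen} — 11 in total.

11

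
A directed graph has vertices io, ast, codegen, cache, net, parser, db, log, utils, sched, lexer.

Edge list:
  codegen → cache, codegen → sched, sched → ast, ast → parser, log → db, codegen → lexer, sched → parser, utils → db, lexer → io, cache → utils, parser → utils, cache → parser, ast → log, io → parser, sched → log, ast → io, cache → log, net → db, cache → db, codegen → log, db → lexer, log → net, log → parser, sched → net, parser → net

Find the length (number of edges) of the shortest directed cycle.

5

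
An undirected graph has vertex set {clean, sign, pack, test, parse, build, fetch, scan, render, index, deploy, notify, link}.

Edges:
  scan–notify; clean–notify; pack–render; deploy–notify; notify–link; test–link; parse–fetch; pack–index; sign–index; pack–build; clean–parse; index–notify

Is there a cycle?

DFS, tracking each vertex's parent; an edge to a visited non-parent vertex closes a cycle.
Start from pack:
visit pack (parent –)
  visit render (parent pack)
    render–pack: parent, skip
  visit build (parent pack)
    build–pack: parent, skip
  visit index (parent pack)
    index–pack: parent, skip
    visit sign (parent index)
      sign–index: parent, skip
    visit notify (parent index)
      visit scan (parent notify)
        scan–notify: parent, skip
      visit deploy (parent notify)
        deploy–notify: parent, skip
      notify–index: parent, skip
      visit link (parent notify)
        link–notify: parent, skip
        visit test (parent link)
          test–link: parent, skip
      visit clean (parent notify)
        visit parse (parent clean)
          visit fetch (parent parse)
            fetch–parse: parent, skip
          parse–clean: parent, skip
        clean–notify: parent, skip
No non-parent visited neighbor found — the graph is a forest.

No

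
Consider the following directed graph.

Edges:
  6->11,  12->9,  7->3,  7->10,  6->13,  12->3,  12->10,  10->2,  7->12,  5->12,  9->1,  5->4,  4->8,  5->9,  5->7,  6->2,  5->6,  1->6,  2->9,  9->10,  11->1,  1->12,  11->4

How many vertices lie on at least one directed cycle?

A vertex is on a directed cycle iff it belongs to a strongly connected component of size ≥ 2 (or has a self-loop).
The vertices on cycles are {1, 2, 6, 9, 10, 11, 12} — 7 in total.

7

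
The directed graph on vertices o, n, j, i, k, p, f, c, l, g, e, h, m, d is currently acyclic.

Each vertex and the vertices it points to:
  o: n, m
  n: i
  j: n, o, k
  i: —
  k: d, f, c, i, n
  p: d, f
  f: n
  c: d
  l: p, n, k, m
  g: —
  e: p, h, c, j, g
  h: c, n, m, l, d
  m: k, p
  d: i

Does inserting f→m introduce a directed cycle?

Adding f→m creates a cycle iff m can already reach f.
Path from m: m → k → f.
So m → … → f → m is a cycle.

Yes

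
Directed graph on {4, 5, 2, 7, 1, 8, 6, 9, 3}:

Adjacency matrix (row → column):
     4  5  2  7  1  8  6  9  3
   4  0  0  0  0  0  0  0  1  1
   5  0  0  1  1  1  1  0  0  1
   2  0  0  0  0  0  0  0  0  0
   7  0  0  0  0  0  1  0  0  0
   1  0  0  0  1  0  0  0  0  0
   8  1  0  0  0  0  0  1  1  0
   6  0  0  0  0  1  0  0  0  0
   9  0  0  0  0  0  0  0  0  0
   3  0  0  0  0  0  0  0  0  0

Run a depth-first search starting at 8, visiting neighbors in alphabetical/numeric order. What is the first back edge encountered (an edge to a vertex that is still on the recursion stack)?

7→8

DFS from 8 (visiting neighbors in alphabetical/numeric order); mark gray on enter, black on exit:
8 gray
  4 gray
    3 gray
    3 black
    9 gray
    9 black
  4 black
  6 gray
    1 gray
      7 gray
        7→8: 8 is gray → back edge
First back edge: 7 → 8.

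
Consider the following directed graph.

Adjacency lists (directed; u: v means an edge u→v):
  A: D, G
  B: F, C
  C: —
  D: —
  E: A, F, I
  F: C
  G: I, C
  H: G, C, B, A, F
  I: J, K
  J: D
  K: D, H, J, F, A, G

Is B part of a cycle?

No

B lies on a cycle iff there is a path from B back to itself.
Exploring from B, it never reaches itself; equivalently, its strongly connected component is a singleton.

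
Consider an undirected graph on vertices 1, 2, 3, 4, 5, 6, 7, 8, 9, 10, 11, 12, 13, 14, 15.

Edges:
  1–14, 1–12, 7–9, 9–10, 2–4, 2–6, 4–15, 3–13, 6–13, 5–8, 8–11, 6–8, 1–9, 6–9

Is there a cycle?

DFS, tracking each vertex's parent; an edge to a visited non-parent vertex closes a cycle.
Start from 9:
visit 9 (parent –)
  visit 6 (parent 9)
    visit 8 (parent 6)
      visit 5 (parent 8)
        5–8: parent, skip
      8–6: parent, skip
      visit 11 (parent 8)
        11–8: parent, skip
    visit 2 (parent 6)
      2–6: parent, skip
      visit 4 (parent 2)
        4–2: parent, skip
        visit 15 (parent 4)
          15–4: parent, skip
    visit 13 (parent 6)
      visit 3 (parent 13)
        3–13: parent, skip
      13–6: parent, skip
    6–9: parent, skip
  visit 7 (parent 9)
    7–9: parent, skip
  visit 1 (parent 9)
    visit 14 (parent 1)
      14–1: parent, skip
    visit 12 (parent 1)
      12–1: parent, skip
    1–9: parent, skip
  visit 10 (parent 9)
    10–9: parent, skip
No non-parent visited neighbor found — the graph is a forest.

No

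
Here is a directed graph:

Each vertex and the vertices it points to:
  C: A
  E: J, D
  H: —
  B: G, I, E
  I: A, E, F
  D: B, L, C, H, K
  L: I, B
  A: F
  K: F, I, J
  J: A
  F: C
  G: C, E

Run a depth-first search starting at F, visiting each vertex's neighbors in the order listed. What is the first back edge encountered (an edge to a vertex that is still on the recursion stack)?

DFS from F (visiting each vertex's neighbors in the order listed); mark gray on enter, black on exit:
F gray
  C gray
    A gray
      A→F: F is gray → back edge
First back edge: A → F.

A→F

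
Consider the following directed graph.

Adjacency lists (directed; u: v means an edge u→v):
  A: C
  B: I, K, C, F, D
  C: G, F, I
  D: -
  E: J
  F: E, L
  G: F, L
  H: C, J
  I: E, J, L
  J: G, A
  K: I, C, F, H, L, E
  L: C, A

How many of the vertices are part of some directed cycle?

8

A vertex is on a directed cycle iff it belongs to a strongly connected component of size ≥ 2 (or has a self-loop).
The vertices on cycles are {A, C, E, F, G, I, J, L} — 8 in total.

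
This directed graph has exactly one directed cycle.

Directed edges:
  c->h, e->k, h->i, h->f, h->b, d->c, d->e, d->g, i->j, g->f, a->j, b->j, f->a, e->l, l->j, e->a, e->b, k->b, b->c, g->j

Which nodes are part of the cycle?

b, c, h

DFS with gray/black marking from c:
c gray
  h gray
    b gray
      b→c: c is gray → back edge
Back edge closes the cycle c → h → b → c; its vertices are {b, c, h}.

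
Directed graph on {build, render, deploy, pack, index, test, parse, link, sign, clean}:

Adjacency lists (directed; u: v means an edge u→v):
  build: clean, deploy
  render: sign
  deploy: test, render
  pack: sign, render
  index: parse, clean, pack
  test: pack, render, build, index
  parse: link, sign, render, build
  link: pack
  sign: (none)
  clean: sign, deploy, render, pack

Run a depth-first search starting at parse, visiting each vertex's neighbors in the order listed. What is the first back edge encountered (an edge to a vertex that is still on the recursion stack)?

test→build

DFS from parse (visiting each vertex's neighbors in the order listed); mark gray on enter, black on exit:
parse gray
  link gray
    pack gray
      sign gray
      sign black
      render gray
        render→sign: sign black — skip
      render black
    pack black
  link black
  parse→sign: sign black — skip
  parse→render: render black — skip
  build gray
    clean gray
      clean→sign: sign black — skip
      deploy gray
        test gray
          test→pack: pack black — skip
          test→render: render black — skip
          test→build: build is gray → back edge
First back edge: test → build.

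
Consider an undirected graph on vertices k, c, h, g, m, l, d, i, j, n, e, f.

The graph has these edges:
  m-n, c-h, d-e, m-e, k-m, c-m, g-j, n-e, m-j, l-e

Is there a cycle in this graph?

DFS, tracking each vertex's parent; an edge to a visited non-parent vertex closes a cycle.
Start from g:
visit g (parent –)
  visit j (parent g)
    visit m (parent j)
      m–j: parent, skip
      visit k (parent m)
        k–m: parent, skip
      visit e (parent m)
        e–m: parent, skip
        visit n (parent e)
          n–e: parent, skip
          n–m: m visited and ≠ parent → cycle
Cycle: m – e – n – m.

Yes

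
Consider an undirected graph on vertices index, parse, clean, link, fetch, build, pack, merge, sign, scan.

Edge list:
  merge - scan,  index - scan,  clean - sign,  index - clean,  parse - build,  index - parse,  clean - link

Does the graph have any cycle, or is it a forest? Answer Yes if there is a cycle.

No

DFS, tracking each vertex's parent; an edge to a visited non-parent vertex closes a cycle.
Start from scan:
visit scan (parent –)
  visit index (parent scan)
    visit parse (parent index)
      parse–index: parent, skip
      visit build (parent parse)
        build–parse: parent, skip
    visit clean (parent index)
      visit link (parent clean)
        link–clean: parent, skip
      clean–index: parent, skip
      visit sign (parent clean)
        sign–clean: parent, skip
    index–scan: parent, skip
  visit merge (parent scan)
    merge–scan: parent, skip
visit fetch (parent –)
visit pack (parent –)
No non-parent visited neighbor found — the graph is a forest.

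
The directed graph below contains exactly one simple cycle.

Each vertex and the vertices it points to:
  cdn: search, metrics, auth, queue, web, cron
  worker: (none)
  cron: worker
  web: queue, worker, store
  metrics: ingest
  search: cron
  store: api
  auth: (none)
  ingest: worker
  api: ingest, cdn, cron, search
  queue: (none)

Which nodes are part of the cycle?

api, cdn, web, store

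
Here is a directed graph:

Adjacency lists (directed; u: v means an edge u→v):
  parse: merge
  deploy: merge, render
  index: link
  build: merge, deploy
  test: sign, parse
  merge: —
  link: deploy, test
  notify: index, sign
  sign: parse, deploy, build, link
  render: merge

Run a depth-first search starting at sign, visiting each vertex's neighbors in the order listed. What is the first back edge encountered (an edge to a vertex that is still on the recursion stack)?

test→sign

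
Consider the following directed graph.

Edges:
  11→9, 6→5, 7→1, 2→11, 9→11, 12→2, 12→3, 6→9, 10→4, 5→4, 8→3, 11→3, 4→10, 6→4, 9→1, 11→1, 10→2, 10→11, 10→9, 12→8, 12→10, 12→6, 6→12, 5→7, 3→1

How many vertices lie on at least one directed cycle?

A vertex is on a directed cycle iff it belongs to a strongly connected component of size ≥ 2 (or has a self-loop).
The vertices on cycles are {4, 6, 9, 10, 11, 12} — 6 in total.

6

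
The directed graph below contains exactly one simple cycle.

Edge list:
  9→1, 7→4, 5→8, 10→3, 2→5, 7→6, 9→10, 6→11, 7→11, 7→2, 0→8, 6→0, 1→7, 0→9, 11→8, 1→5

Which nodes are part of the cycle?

DFS with gray/black marking from 9:
9 gray
  10 gray
    3 gray
    3 black
  10 black
  1 gray
    7 gray
      2 gray
        5 gray
          8 gray
          8 black
        5 black
      2 black
      6 gray
        11 gray
          11→8: 8 black — skip
        11 black
        0 gray
          0→9: 9 is gray → back edge
Back edge closes the cycle 9 → 1 → 7 → 6 → 0 → 9; its vertices are {0, 1, 6, 7, 9}.

0, 1, 6, 7, 9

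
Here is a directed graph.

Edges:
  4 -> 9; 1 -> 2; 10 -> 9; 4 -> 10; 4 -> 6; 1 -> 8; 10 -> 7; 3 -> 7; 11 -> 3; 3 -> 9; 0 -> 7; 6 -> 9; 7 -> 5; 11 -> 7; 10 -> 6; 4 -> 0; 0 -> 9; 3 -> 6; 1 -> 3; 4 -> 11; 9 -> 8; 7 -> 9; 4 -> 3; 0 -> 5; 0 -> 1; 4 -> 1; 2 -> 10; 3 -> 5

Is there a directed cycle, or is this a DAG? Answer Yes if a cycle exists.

DFS with white/gray/black marking, starting from 5:
5 gray
5 black
0 gray
  0→5: 5 black — skip
  7 gray
    9 gray
      8 gray
      8 black
    9 black
    7→5: 5 black — skip
  7 black
  1 gray
    2 gray
      10 gray
        6 gray
          6→9: 9 black — skip
        6 black
        10→9: 9 black — skip
        10→7: 7 black — skip
      10 black
    2 black
    3 gray
      3→5: 5 black — skip
      3→7: 7 black — skip
      3→9: 9 black — skip
      3→6: 6 black — skip
    3 black
    1→8: 8 black — skip
  1 black
  0→9: 9 black — skip
0 black
4 gray
  4→9: 9 black — skip
  4→3: 3 black — skip
  4→10: 10 black — skip
  4→0: 0 black — skip
  11 gray
    11→7: 7 black — skip
    11→3: 3 black — skip
  11 black
  4→6: 6 black — skip
  4→1: 1 black — skip
4 black
Every edge goes to a white or black vertex — no back edge, so the graph is acyclic.

No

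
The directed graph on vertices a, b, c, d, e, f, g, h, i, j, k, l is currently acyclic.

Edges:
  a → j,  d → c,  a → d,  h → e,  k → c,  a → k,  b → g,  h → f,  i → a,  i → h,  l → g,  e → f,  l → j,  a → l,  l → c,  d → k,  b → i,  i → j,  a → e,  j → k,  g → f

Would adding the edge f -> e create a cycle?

Yes

Adding f→e creates a cycle iff e can already reach f.
Path from e: e → f.
So e → … → f → e is a cycle.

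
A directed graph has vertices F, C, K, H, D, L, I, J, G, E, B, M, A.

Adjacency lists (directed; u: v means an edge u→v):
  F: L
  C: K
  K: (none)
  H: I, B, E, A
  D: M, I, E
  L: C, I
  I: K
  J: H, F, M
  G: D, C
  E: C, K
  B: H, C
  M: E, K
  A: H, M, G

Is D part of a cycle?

No

D lies on a cycle iff there is a path from D back to itself.
Exploring from D, it never reaches itself; equivalently, its strongly connected component is a singleton.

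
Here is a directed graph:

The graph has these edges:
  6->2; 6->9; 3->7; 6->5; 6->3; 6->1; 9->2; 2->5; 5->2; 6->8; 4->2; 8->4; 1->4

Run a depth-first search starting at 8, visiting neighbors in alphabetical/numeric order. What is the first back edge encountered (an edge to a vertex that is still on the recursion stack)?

DFS from 8 (visiting neighbors in alphabetical/numeric order); mark gray on enter, black on exit:
8 gray
  4 gray
    2 gray
      5 gray
        5→2: 2 is gray → back edge
First back edge: 5 → 2.

5→2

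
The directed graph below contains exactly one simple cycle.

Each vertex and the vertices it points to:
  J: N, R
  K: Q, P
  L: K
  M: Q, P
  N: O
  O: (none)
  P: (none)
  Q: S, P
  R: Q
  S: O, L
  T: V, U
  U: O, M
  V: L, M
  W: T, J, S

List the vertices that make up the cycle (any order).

DFS with gray/black marking from S:
S gray
  O gray
  O black
  L gray
    K gray
      Q gray
        Q→S: S is gray → back edge
Back edge closes the cycle S → L → K → Q → S; its vertices are {K, L, Q, S}.

K, L, Q, S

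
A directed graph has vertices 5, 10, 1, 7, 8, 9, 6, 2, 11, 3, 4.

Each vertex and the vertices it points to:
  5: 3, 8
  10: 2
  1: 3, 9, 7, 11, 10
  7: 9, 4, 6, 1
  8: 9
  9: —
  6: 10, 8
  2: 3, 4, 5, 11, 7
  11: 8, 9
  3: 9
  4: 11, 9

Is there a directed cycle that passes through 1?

1 is on a cycle iff 1 can reach itself via ≥1 edge.
1 → 7 → 1 — yes.

Yes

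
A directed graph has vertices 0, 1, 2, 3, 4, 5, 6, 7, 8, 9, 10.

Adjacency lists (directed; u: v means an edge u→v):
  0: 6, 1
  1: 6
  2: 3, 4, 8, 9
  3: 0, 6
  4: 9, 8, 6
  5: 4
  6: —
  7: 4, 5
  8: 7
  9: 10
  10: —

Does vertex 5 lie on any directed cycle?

Yes

5 is on a cycle iff 5 can reach itself via ≥1 edge.
5 → 4 → 8 → 7 → 5 — yes.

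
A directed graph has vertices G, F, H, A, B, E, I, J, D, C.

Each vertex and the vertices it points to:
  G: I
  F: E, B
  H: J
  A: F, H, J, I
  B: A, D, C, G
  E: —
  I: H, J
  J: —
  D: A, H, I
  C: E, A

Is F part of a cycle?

Yes

F is on a cycle iff F can reach itself via ≥1 edge.
F → B → A → F — yes.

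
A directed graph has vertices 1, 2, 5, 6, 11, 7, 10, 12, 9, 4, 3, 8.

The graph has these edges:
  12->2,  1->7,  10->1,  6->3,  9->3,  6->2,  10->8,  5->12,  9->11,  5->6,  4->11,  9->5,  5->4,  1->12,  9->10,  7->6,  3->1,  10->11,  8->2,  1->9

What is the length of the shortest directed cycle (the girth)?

3

For each vertex v, BFS finds the shortest path from v back to v.
The shortest such closed walk is 1 → 9 → 10 → 1, length 3.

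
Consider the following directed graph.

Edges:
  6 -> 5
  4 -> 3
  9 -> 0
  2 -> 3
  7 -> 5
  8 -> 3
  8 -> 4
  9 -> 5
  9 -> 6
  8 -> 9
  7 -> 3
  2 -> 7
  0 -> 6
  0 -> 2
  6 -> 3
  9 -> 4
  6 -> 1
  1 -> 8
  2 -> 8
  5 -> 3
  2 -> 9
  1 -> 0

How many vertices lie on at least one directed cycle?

A vertex is on a directed cycle iff it belongs to a strongly connected component of size ≥ 2 (or has a self-loop).
The vertices on cycles are {0, 1, 2, 6, 8, 9} — 6 in total.

6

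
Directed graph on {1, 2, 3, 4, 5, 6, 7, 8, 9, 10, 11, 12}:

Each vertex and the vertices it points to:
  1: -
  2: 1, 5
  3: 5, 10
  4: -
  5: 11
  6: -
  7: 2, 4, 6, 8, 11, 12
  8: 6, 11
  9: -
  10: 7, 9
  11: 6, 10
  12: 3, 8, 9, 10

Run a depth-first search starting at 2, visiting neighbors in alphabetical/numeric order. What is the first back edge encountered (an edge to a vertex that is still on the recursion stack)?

7→2

DFS from 2 (visiting neighbors in alphabetical/numeric order); mark gray on enter, black on exit:
2 gray
  1 gray
  1 black
  5 gray
    11 gray
      6 gray
      6 black
      10 gray
        7 gray
          7→2: 2 is gray → back edge
First back edge: 7 → 2.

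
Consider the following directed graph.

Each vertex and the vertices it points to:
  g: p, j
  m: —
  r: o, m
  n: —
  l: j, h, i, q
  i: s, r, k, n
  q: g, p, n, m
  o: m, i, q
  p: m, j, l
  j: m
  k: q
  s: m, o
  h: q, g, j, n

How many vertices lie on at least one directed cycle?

10

A vertex is on a directed cycle iff it belongs to a strongly connected component of size ≥ 2 (or has a self-loop).
The vertices on cycles are {g, h, i, k, l, o, p, q, r, s} — 10 in total.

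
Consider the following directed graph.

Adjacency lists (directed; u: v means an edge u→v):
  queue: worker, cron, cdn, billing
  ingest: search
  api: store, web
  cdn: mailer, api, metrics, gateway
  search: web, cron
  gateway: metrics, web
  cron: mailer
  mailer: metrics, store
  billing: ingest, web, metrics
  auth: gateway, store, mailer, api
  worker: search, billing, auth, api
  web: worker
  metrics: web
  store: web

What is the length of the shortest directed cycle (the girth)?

3

For each vertex v, BFS finds the shortest path from v back to v.
The shortest such closed walk is worker → search → web → worker, length 3.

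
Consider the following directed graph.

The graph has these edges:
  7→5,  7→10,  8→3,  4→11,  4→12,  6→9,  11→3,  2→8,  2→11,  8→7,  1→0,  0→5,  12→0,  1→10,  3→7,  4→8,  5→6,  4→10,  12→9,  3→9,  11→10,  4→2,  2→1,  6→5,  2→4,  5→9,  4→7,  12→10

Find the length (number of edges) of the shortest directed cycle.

For each vertex v, BFS finds the shortest path from v back to v.
The shortest such closed walk is 2 → 4 → 2, length 2.

2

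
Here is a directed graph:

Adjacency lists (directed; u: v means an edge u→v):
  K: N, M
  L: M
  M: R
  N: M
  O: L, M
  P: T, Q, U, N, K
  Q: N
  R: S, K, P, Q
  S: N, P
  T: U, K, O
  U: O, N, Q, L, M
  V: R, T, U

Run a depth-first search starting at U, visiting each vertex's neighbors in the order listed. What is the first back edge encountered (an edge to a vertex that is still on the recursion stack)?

DFS from U (visiting each vertex's neighbors in the order listed); mark gray on enter, black on exit:
U gray
  O gray
    L gray
      M gray
        R gray
          S gray
            N gray
              N→M: M is gray → back edge
First back edge: N → M.

N→M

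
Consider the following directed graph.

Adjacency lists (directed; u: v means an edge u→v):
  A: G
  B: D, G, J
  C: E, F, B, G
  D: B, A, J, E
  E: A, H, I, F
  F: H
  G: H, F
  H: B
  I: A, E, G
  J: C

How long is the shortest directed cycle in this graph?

For each vertex v, BFS finds the shortest path from v back to v.
The shortest such closed walk is B → D → B, length 2.

2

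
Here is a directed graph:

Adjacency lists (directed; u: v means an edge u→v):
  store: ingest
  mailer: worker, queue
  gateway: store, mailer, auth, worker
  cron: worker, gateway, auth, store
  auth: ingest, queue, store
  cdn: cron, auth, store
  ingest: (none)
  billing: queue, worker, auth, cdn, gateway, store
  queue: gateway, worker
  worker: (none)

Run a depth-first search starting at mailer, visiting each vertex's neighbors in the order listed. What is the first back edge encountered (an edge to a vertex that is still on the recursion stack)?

DFS from mailer (visiting each vertex's neighbors in the order listed); mark gray on enter, black on exit:
mailer gray
  worker gray
  worker black
  queue gray
    gateway gray
      store gray
        ingest gray
        ingest black
      store black
      gateway→mailer: mailer is gray → back edge
First back edge: gateway → mailer.

gateway→mailer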